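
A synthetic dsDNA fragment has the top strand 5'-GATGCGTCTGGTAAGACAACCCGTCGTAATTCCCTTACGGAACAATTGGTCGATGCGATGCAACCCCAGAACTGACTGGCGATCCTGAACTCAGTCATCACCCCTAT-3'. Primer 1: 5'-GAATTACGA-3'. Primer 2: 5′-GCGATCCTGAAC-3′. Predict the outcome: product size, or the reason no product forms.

Primer 1 (GAATTACGA) has reverse complement TCGTAATTC, which matches the top strand at positions 24–32; primer 1 anneals to the top strand there with its 3' end pointing upstream toward position 24.
Primer 2 (GCGATCCTGAAC) matches the top strand directly at positions 79–90; it anneals to the bottom strand with its 3' end pointing downstream toward position 90.
The 3' ends diverge (primer 1 extends toward position 1, primer 2 toward position 107), so the primers never converge on a shared product.

No product — the primers' 3' ends point away from each other.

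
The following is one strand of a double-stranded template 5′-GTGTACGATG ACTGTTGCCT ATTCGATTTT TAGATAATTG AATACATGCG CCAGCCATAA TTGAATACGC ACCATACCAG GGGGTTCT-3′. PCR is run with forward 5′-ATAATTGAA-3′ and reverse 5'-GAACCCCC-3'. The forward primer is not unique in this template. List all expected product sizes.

54 bp, 31 bp

The forward primer ATAATTGAA matches the top strand at positions 34–42, 57–65.
The reverse primer's reverse complement is GGGGGTTC, matching at positions 80–87.
Each forward site pairs with the reverse site to give a product ending at position 87: sizes 54, 31 bp.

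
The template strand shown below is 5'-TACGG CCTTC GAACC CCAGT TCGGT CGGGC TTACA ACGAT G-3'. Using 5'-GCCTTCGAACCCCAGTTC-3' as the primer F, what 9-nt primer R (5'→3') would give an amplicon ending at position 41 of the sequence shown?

5'-CATCGTTGT-3'

The forward primer binds at positions 5–22; the product's 3' end on the top strand is position 41.
The reverse primer anneals to the top strand over positions 33–41, i.e. to ACAACGATG.
Its sequence written 5'→3' is the reverse complement: CATCGTTGT.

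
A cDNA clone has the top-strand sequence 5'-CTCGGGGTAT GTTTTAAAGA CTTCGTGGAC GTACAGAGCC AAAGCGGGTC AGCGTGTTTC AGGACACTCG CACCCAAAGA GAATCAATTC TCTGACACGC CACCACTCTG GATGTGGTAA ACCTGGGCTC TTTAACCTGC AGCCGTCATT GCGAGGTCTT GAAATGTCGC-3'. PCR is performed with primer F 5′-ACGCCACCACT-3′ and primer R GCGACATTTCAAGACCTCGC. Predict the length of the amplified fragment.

74 bp

Scanning the template, ACGCCACCACT occurs at positions 97–107; this primer anneals to the bottom strand there with its 3' end pointing downstream.
Reverse complement of the reverse primer: GCGAGGTCTTGAAATGTCGC. This occurs on the top strand at positions 151–170.
Product length = (reverse-primer end) − (forward-primer start) + 1 = 170 − 97 + 1 = 74 bp.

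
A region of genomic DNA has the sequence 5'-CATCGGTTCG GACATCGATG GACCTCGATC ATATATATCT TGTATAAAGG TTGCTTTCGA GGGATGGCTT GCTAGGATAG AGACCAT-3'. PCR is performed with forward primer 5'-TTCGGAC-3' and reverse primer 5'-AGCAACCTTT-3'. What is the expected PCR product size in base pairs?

Forward primer TTCGGAC is found on the top strand at positions 7–13.
Taking the reverse complement of AGCAACCTTT gives AAAGGTTGCT, found at positions 46–55 on the template; the primer anneals here to the top strand with its 3' end pointing upstream.
Product length = (reverse-primer end) − (forward-primer start) + 1 = 55 − 7 + 1 = 49 bp.

49 bp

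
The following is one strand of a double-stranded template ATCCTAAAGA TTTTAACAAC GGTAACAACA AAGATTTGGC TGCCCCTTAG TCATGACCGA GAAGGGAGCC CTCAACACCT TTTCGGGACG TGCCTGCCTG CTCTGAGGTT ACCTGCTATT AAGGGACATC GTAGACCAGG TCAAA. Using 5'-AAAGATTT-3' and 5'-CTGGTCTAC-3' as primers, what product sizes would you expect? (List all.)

134 bp, 110 bp

The forward primer AAAGATTT matches the top strand at positions 6–13, 30–37.
The reverse primer's reverse complement is GTAGACCAG, matching at positions 131–139.
Each forward site pairs with the reverse site to give a product ending at position 139: sizes 134, 110 bp.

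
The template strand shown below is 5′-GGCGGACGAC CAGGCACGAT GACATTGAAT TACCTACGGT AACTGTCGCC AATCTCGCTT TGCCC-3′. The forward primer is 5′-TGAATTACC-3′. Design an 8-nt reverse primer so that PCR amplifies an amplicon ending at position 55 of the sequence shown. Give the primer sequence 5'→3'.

The forward primer binds at positions 26–34; the product's 3' end on the top strand is position 55.
The reverse primer anneals to the top strand over positions 48–55, i.e. to GCCAATCT.
Its sequence written 5'→3' is the reverse complement: AGATTGGC.

5'-AGATTGGC-3'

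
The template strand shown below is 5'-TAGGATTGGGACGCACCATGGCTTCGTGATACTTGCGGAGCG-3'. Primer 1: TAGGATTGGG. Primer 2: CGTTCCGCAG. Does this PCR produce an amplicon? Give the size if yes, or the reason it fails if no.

No product — primer 2 has no binding site in the template.

Primer 2 (CGTTCCGCAG) does not match the top strand, and its reverse complement CTGCGGAACG does not match either.
With no annealing site for primer 2, no amplification occurs.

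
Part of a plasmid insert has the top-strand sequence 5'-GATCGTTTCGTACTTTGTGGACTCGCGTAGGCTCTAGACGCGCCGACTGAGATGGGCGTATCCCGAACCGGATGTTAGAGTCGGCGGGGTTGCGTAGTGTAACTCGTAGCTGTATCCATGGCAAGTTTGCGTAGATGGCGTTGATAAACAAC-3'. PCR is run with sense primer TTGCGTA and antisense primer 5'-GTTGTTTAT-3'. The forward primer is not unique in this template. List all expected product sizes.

The forward primer TTGCGTA matches the top strand at positions 90–96, 127–133.
The reverse primer's reverse complement is ATAAACAAC, matching at positions 144–152.
Each forward site pairs with the reverse site to give a product ending at position 152: sizes 63, 26 bp.

63 bp, 26 bp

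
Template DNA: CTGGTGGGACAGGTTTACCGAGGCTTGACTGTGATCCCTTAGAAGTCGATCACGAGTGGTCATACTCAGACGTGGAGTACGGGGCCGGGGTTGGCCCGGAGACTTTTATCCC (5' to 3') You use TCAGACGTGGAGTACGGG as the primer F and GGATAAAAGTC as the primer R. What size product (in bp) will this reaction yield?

The forward primer matches the template at positions 66–83.
The reverse primer's reverse complement is GACTTTTATCC, which matches the template at positions 101–111.
Product length = (reverse-primer end) − (forward-primer start) + 1 = 111 − 66 + 1 = 46 bp.

46 bp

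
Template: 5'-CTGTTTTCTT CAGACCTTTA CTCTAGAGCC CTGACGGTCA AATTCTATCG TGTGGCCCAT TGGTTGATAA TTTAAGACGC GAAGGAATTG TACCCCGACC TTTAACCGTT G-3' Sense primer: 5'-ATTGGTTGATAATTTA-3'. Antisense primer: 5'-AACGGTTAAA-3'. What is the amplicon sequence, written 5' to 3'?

5'-ATTGGTTGATAATTTAAGACGCGAAGGAATTGTACCCCGACCTTTAACCGTT-3'

Forward primer ATTGGTTGATAATTTA is found on the top strand at positions 59–74.
Taking the reverse complement of AACGGTTAAA gives TTTAACCGTT, found at positions 101–110 on the template; the primer anneals here to the top strand with its 3' end pointing upstream.
The product is the template from position 59 through 110 (52 bp).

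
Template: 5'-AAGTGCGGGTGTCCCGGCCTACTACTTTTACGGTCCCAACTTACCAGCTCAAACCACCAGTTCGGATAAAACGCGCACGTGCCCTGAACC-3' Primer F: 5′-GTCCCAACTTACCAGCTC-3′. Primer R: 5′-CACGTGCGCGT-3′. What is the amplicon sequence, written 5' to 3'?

5'-GTCCCAACTTACCAGCTCAAACCACCAGTTCGGATAAAACGCGCACGTG-3'

Forward primer GTCCCAACTTACCAGCTC is found on the top strand at positions 33–50.
Reverse complement of the reverse primer: ACGCGCACGTG. This occurs on the top strand at positions 71–81.
The product is the template from position 33 through 81 (49 bp).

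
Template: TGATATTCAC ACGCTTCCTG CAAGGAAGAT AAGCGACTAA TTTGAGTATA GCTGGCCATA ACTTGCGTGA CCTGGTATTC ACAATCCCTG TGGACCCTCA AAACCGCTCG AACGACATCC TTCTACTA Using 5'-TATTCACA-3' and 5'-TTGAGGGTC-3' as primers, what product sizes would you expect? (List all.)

98 bp, 26 bp

The forward primer TATTCACA matches the top strand at positions 4–11, 76–83.
The reverse primer's reverse complement is GACCCTCAA, matching at positions 93–101.
Each forward site pairs with the reverse site to give a product ending at position 101: sizes 98, 26 bp.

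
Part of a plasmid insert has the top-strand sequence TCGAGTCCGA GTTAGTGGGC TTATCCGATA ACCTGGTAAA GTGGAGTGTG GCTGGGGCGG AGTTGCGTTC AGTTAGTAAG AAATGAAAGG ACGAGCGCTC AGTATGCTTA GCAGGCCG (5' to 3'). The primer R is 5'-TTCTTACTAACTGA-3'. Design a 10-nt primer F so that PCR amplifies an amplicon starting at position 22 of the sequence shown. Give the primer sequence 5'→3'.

5'-TATCCGATAA-3'

The reverse primer's reverse complement TCAGTTAGTAAGAA matches the template at positions 69–82; the product starts at position 22.
The forward primer is identical to the top strand over positions 22–31: TATCCGATAA.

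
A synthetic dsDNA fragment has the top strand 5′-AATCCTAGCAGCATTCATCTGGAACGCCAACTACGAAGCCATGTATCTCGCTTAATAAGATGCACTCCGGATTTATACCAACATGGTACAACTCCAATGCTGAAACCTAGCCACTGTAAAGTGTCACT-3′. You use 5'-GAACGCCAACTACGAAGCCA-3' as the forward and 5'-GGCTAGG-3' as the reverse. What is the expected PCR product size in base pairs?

The forward primer matches the template at positions 22–41.
Taking the reverse complement of GGCTAGG gives CCTAGCC, found at positions 106–112 on the template; the primer anneals here to the top strand with its 3' end pointing upstream.
The product runs from position 22 to position 112, so its length is 112 − 22 + 1 = 91 bp.

91 bp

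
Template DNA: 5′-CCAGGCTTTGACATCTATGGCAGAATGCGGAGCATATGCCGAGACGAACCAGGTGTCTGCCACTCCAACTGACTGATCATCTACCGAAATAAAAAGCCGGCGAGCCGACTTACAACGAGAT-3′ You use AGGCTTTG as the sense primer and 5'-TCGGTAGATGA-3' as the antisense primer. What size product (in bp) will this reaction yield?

85 bp

Forward primer AGGCTTTG is found on the top strand at positions 3–10.
The reverse primer's reverse complement is TCATCTACCGA, which matches the template at positions 77–87.
Product length = (reverse-primer end) − (forward-primer start) + 1 = 87 − 3 + 1 = 85 bp.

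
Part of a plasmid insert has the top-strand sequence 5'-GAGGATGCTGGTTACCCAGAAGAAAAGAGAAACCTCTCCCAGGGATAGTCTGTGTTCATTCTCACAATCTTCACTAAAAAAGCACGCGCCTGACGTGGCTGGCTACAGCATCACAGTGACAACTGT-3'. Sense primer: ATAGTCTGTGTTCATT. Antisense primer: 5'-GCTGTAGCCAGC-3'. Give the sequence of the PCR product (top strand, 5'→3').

5'-ATAGTCTGTGTTCATTCTCACAATCTTCACTAAAAAAGCACGCGCCTGACGTGGCTGGCTACAGC-3'

Scanning the template, ATAGTCTGTGTTCATT occurs at positions 45–60; this primer anneals to the bottom strand there with its 3' end pointing downstream.
The reverse primer's reverse complement is GCTGGCTACAGC, which matches the template at positions 98–109.
The product is the template from position 45 through 109 (65 bp).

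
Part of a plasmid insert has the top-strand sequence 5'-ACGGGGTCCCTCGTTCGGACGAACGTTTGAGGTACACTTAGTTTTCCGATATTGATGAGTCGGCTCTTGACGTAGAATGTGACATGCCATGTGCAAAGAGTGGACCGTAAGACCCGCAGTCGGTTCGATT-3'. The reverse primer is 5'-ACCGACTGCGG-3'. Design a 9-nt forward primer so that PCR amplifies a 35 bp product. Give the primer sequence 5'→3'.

5'-TGTGCAAAG-3'

The reverse primer's reverse complement CCGCAGTCGGT matches the template at positions 114–124, so the product ends at position 124.
A 35 bp product then starts at position 124 − 35 + 1 = 90.
The forward primer is identical to the top strand there: TGTGCAAAG.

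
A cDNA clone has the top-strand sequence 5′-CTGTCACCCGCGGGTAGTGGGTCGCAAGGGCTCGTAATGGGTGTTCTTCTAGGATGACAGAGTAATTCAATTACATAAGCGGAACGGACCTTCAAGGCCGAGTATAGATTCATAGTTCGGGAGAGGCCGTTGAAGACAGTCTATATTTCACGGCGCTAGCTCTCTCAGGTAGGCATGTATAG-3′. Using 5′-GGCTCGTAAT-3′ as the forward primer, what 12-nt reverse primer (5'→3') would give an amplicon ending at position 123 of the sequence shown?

5'-CTCCCGAACTAT-3'

The forward primer binds at positions 29–38; the product's 3' end on the top strand is position 123.
The reverse primer anneals to the top strand over positions 112–123, i.e. to ATAGTTCGGGAG.
Its sequence written 5'→3' is the reverse complement: CTCCCGAACTAT.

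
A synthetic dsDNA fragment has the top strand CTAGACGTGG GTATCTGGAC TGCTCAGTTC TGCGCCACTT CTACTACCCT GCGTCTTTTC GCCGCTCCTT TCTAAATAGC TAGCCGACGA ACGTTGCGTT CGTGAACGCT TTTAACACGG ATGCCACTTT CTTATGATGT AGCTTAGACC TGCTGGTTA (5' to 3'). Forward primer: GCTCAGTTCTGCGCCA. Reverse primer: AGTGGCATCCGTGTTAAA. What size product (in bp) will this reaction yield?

107 bp

Forward primer GCTCAGTTCTGCGCCA is found on the top strand at positions 22–37.
The reverse primer's reverse complement is TTTAACACGGATGCCACT, which matches the template at positions 111–128.
Product length = (reverse-primer end) − (forward-primer start) + 1 = 128 − 22 + 1 = 107 bp.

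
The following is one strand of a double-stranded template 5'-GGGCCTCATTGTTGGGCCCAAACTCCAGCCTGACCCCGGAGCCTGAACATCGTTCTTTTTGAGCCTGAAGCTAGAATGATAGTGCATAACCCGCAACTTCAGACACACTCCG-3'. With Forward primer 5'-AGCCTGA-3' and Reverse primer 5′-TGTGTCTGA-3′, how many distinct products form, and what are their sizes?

Three products: 81 bp, 68 bp, 46 bp

The forward primer AGCCTGA matches the top strand at positions 27–33, 40–46, 62–68.
The reverse primer's reverse complement is TCAGACACA, matching at positions 99–107.
Each forward site pairs with the reverse site to give a product ending at position 107: sizes 81, 68, 46 bp.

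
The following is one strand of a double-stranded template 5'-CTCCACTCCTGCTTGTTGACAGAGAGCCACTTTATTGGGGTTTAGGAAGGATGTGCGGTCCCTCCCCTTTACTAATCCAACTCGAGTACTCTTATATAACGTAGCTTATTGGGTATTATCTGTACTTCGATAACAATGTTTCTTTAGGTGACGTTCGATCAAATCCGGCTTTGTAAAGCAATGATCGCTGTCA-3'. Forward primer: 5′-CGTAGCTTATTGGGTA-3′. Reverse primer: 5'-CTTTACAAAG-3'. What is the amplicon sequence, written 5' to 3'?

Scanning the template, CGTAGCTTATTGGGTA occurs at positions 100–115; this primer anneals to the bottom strand there with its 3' end pointing downstream.
Reverse complement of the reverse primer: CTTTGTAAAG. This occurs on the top strand at positions 169–178.
The product is the template from position 100 through 178 (79 bp).

5'-CGTAGCTTATTGGGTATTATCTGTACTTCGATAACAATGTTTCTTTAGGTGACGTTCGATCAAATCCGGCTTTGTAAAG-3'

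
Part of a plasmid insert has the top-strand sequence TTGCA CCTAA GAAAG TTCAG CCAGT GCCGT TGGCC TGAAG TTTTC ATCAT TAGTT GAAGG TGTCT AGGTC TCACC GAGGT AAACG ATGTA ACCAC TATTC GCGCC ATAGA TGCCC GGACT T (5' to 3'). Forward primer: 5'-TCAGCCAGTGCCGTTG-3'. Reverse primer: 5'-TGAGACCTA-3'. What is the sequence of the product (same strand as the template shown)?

The forward primer matches the template at positions 17–32.
The reverse primer's reverse complement is TAGGTCTCA, which matches the template at positions 65–73.
The product is the template from position 17 through 73 (57 bp).

5'-TCAGCCAGTGCCGTTGGCCTGAAGTTTTCATCATTAGTTGAAGGTGTCTAGGTCTCA-3'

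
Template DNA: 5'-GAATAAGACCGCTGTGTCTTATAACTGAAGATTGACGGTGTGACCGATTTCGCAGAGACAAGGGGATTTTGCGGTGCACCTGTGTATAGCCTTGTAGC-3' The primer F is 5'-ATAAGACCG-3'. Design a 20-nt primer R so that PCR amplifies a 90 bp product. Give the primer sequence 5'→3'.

5'-AGGCTATACACAGGTGCACC-3'

The forward primer binds at positions 3–11, so a 90 bp product ends at position 3 + 90 − 1 = 92.
The reverse primer anneals to the top strand over positions 73–92, i.e. to GGTGCACCTGTGTATAGCCT.
Its sequence written 5'→3' is the reverse complement: AGGCTATACACAGGTGCACC.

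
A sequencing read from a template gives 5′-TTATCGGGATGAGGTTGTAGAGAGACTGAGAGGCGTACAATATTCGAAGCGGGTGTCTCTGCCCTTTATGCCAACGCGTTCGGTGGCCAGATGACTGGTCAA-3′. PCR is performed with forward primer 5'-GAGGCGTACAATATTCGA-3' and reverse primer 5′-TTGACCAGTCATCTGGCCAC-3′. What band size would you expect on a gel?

73 bp

Scanning the template, GAGGCGTACAATATTCGA occurs at positions 30–47; this primer anneals to the bottom strand there with its 3' end pointing downstream.
Taking the reverse complement of TTGACCAGTCATCTGGCCAC gives GTGGCCAGATGACTGGTCAA, found at positions 83–102 on the template; the primer anneals here to the top strand with its 3' end pointing upstream.
Product length = (reverse-primer end) − (forward-primer start) + 1 = 102 − 30 + 1 = 73 bp.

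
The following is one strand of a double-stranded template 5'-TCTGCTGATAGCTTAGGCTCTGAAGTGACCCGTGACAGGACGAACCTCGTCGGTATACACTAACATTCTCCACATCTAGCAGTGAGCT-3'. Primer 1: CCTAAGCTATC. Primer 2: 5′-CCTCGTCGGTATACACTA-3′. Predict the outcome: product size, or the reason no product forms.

No product — the primers' 3' ends point away from each other.

Primer 1 (CCTAAGCTATC) has reverse complement GATAGCTTAGG, which matches the top strand at positions 7–17; primer 1 anneals to the top strand there with its 3' end pointing upstream toward position 7.
Primer 2 (CCTCGTCGGTATACACTA) matches the top strand directly at positions 45–62; it anneals to the bottom strand with its 3' end pointing downstream toward position 62.
The 3' ends diverge (primer 1 extends toward position 1, primer 2 toward position 88), so the primers never converge on a shared product.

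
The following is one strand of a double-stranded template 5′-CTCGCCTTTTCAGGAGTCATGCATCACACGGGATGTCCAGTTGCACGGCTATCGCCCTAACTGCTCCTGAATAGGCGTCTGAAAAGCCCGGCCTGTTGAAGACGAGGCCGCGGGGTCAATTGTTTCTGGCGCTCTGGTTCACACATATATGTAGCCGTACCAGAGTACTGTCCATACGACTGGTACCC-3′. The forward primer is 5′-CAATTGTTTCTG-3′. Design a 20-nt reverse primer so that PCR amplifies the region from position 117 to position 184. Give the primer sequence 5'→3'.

5'-ACCAGTCGTATGGACAGTAC-3'

The product's 3' end on the top strand is position 184.
The reverse primer anneals to the top strand over positions 165–184, i.e. to GTACTGTCCATACGACTGGT.
Its sequence written 5'→3' is the reverse complement: ACCAGTCGTATGGACAGTAC.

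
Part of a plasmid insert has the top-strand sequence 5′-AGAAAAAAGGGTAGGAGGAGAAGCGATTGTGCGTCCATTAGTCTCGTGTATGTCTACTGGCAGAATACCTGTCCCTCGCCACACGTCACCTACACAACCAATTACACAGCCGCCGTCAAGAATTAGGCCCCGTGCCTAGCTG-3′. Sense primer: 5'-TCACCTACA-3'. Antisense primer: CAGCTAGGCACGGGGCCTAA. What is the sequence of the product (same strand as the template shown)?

5'-TCACCTACACAACCAATTACACAGCCGCCGTCAAGAATTAGGCCCCGTGCCTAGCTG-3'

Scanning the template, TCACCTACA occurs at positions 86–94; this primer anneals to the bottom strand there with its 3' end pointing downstream.
Reverse complement of the reverse primer: TTAGGCCCCGTGCCTAGCTG. This occurs on the top strand at positions 123–142.
The product is the template from position 86 through 142 (57 bp).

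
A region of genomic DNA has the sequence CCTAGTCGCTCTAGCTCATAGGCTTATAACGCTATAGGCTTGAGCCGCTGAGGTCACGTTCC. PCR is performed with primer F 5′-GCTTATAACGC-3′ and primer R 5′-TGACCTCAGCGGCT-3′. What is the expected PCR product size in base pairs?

Forward primer GCTTATAACGC is found on the top strand at positions 22–32.
The reverse primer's reverse complement is AGCCGCTGAGGTCA, which matches the template at positions 43–56.
The product runs from position 22 to position 56, so its length is 56 − 22 + 1 = 35 bp.

35 bp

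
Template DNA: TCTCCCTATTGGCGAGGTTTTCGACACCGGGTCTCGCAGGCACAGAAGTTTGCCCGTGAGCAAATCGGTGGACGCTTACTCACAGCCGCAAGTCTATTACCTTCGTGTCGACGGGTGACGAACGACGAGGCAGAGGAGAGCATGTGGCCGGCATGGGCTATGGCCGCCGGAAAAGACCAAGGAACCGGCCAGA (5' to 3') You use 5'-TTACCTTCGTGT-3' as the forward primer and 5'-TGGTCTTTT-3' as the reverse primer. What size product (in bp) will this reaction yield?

The forward primer matches the template at positions 97–108.
The reverse primer's reverse complement is AAAAGACCA, which matches the template at positions 171–179.
Product length = (reverse-primer end) − (forward-primer start) + 1 = 179 − 97 + 1 = 83 bp.

83 bp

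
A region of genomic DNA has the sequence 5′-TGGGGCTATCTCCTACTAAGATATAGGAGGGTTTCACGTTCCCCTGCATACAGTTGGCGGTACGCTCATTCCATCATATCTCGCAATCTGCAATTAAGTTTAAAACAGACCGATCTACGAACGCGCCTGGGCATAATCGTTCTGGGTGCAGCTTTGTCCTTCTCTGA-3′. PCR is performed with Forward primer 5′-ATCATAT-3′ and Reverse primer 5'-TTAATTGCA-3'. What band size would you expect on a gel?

25 bp

Scanning the template, ATCATAT occurs at positions 73–79; this primer anneals to the bottom strand there with its 3' end pointing downstream.
Reverse complement of the reverse primer: TGCAATTAA. This occurs on the top strand at positions 89–97.
The product runs from position 73 to position 97, so its length is 97 − 73 + 1 = 25 bp.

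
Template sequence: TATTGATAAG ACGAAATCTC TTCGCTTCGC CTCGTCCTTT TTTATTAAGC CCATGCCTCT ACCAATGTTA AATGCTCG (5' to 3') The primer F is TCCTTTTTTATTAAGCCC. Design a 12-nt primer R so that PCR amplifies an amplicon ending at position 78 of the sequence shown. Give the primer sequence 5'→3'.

5'-CGAGCATTTAAC-3'

The forward primer binds at positions 35–52; the product's 3' end on the top strand is position 78.
The reverse primer anneals to the top strand over positions 67–78, i.e. to GTTAAATGCTCG.
Its sequence written 5'→3' is the reverse complement: CGAGCATTTAAC.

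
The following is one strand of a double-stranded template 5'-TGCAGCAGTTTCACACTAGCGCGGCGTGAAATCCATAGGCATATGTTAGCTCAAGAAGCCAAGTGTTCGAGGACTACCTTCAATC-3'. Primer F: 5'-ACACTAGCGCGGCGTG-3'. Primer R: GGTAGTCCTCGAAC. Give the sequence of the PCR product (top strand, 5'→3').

5'-ACACTAGCGCGGCGTGAAATCCATAGGCATATGTTAGCTCAAGAAGCCAAGTGTTCGAGGACTACC-3'

Scanning the template, ACACTAGCGCGGCGTG occurs at positions 13–28; this primer anneals to the bottom strand there with its 3' end pointing downstream.
Taking the reverse complement of GGTAGTCCTCGAAC gives GTTCGAGGACTACC, found at positions 65–78 on the template; the primer anneals here to the top strand with its 3' end pointing upstream.
The product is the template from position 13 through 78 (66 bp).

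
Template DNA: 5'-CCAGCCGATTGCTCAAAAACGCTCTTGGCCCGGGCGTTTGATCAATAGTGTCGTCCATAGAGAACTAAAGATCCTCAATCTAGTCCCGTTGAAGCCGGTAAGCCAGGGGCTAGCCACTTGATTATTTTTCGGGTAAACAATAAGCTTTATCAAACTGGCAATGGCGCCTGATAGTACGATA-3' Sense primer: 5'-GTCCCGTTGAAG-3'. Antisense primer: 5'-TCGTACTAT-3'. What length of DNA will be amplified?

Scanning the template, GTCCCGTTGAAG occurs at positions 83–94; this primer anneals to the bottom strand there with its 3' end pointing downstream.
Taking the reverse complement of TCGTACTAT gives ATAGTACGA, found at positions 171–179 on the template; the primer anneals here to the top strand with its 3' end pointing upstream.
Product length = (reverse-primer end) − (forward-primer start) + 1 = 179 − 83 + 1 = 97 bp.

97 bp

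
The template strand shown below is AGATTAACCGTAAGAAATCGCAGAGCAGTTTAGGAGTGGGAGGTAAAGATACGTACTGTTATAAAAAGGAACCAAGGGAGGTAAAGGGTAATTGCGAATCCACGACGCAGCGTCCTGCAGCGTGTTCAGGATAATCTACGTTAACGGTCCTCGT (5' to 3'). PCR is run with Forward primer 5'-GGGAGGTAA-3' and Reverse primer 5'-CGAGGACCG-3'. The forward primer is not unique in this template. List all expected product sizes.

The forward primer GGGAGGTAA matches the top strand at positions 38–46, 76–84.
The reverse primer's reverse complement is CGGTCCTCG, matching at positions 145–153.
Each forward site pairs with the reverse site to give a product ending at position 153: sizes 116, 78 bp.

116 bp, 78 bp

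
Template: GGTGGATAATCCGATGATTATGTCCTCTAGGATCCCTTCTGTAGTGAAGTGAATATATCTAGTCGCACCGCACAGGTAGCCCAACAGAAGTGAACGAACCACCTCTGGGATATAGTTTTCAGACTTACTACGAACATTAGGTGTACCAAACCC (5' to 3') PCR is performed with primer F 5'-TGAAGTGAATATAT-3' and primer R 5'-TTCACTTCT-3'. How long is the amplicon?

50 bp

Forward primer TGAAGTGAATATAT is found on the top strand at positions 45–58.
Taking the reverse complement of TTCACTTCT gives AGAAGTGAA, found at positions 86–94 on the template; the primer anneals here to the top strand with its 3' end pointing upstream.
Product length = (reverse-primer end) − (forward-primer start) + 1 = 94 − 45 + 1 = 50 bp.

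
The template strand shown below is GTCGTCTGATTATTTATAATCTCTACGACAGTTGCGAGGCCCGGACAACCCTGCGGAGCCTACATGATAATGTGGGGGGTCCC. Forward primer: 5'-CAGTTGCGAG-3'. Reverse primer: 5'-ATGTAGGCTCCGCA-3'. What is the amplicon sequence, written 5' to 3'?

5'-CAGTTGCGAGGCCCGGACAACCCTGCGGAGCCTACAT-3'

Forward primer CAGTTGCGAG is found on the top strand at positions 29–38.
Reverse complement of the reverse primer: TGCGGAGCCTACAT. This occurs on the top strand at positions 52–65.
The product is the template from position 29 through 65 (37 bp).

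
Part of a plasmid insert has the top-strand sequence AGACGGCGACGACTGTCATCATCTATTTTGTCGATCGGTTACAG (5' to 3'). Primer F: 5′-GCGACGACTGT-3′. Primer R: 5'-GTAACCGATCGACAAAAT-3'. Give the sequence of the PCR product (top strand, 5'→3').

Scanning the template, GCGACGACTGT occurs at positions 6–16; this primer anneals to the bottom strand there with its 3' end pointing downstream.
The reverse primer's reverse complement is ATTTTGTCGATCGGTTAC, which matches the template at positions 25–42.
The product is the template from position 6 through 42 (37 bp).

5'-GCGACGACTGTCATCATCTATTTTGTCGATCGGTTAC-3'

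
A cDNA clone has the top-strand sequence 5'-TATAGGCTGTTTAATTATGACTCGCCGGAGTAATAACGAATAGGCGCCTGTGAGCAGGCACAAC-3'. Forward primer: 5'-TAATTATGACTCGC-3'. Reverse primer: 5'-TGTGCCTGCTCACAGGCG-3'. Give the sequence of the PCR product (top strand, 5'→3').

5'-TAATTATGACTCGCCGGAGTAATAACGAATAGGCGCCTGTGAGCAGGCACA-3'

Scanning the template, TAATTATGACTCGC occurs at positions 12–25; this primer anneals to the bottom strand there with its 3' end pointing downstream.
The reverse primer's reverse complement is CGCCTGTGAGCAGGCACA, which matches the template at positions 45–62.
The product is the template from position 12 through 62 (51 bp).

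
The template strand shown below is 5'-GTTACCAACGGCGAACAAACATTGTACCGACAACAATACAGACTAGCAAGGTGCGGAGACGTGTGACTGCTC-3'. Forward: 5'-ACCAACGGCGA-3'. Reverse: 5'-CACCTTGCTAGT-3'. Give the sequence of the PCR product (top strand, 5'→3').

5'-ACCAACGGCGAACAAACATTGTACCGACAACAATACAGACTAGCAAGGTG-3'

Forward primer ACCAACGGCGA is found on the top strand at positions 4–14.
The reverse primer's reverse complement is ACTAGCAAGGTG, which matches the template at positions 42–53.
The product is the template from position 4 through 53 (50 bp).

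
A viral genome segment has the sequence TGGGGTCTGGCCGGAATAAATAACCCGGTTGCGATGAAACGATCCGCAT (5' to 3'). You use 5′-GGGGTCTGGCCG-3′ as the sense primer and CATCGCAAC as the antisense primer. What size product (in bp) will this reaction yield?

35 bp

The forward primer matches the template at positions 2–13.
Taking the reverse complement of CATCGCAAC gives GTTGCGATG, found at positions 28–36 on the template; the primer anneals here to the top strand with its 3' end pointing upstream.
Product length = (reverse-primer end) − (forward-primer start) + 1 = 36 − 2 + 1 = 35 bp.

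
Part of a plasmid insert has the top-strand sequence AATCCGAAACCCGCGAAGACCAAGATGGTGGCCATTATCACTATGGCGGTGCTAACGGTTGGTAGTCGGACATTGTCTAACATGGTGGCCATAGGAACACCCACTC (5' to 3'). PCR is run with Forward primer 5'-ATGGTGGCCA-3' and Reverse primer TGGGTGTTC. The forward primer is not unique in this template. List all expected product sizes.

The forward primer ATGGTGGCCA matches the top strand at positions 25–34, 82–91.
The reverse primer's reverse complement is GAACACCCA, matching at positions 95–103.
Each forward site pairs with the reverse site to give a product ending at position 103: sizes 79, 22 bp.

79 bp, 22 bp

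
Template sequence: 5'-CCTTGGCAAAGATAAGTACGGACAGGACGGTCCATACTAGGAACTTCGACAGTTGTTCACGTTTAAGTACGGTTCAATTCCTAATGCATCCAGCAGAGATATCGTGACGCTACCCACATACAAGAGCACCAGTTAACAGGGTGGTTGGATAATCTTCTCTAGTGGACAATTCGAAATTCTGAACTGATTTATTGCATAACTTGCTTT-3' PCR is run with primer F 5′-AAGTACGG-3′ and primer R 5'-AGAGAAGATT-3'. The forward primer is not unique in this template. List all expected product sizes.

The forward primer AAGTACGG matches the top strand at positions 14–21, 65–72.
The reverse primer's reverse complement is AATCTTCTCT, matching at positions 151–160.
Each forward site pairs with the reverse site to give a product ending at position 160: sizes 147, 96 bp.

147 bp, 96 bp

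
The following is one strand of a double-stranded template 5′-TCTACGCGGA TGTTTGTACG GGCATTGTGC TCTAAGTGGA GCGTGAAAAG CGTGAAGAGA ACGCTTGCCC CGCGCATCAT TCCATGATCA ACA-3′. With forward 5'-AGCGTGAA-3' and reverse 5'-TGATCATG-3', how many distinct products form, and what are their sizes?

The forward primer AGCGTGAA matches the top strand at positions 40–47, 49–56.
The reverse primer's reverse complement is CATGATCA, matching at positions 83–90.
Each forward site pairs with the reverse site to give a product ending at position 90: sizes 51, 42 bp.

Two products: 51 bp, 42 bp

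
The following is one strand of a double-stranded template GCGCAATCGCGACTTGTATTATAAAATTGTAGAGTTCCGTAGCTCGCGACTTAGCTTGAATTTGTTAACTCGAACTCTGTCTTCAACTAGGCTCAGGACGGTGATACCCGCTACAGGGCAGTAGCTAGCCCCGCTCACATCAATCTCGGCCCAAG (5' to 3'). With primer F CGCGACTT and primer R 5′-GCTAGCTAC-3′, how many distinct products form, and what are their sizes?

The forward primer CGCGACTT matches the top strand at positions 8–15, 45–52.
The reverse primer's reverse complement is GTAGCTAGC, matching at positions 121–129.
Each forward site pairs with the reverse site to give a product ending at position 129: sizes 122, 85 bp.

Two products: 122 bp, 85 bp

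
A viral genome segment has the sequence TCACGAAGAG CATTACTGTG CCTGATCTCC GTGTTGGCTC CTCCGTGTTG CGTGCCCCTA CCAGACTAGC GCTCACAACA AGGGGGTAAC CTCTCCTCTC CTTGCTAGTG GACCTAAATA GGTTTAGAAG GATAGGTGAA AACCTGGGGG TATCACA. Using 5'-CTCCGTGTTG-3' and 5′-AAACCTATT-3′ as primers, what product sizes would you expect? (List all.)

The forward primer CTCCGTGTTG matches the top strand at positions 27–36, 41–50.
The reverse primer's reverse complement is AATAGGTTT, matching at positions 117–125.
Each forward site pairs with the reverse site to give a product ending at position 125: sizes 99, 85 bp.

99 bp, 85 bp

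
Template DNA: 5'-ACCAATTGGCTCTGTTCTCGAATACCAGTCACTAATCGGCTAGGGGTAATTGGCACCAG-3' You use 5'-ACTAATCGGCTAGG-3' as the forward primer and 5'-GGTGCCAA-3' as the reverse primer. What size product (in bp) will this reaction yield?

27 bp

The forward primer matches the template at positions 31–44.
Reverse complement of the reverse primer: TTGGCACC. This occurs on the top strand at positions 50–57.
The product runs from position 31 to position 57, so its length is 57 − 31 + 1 = 27 bp.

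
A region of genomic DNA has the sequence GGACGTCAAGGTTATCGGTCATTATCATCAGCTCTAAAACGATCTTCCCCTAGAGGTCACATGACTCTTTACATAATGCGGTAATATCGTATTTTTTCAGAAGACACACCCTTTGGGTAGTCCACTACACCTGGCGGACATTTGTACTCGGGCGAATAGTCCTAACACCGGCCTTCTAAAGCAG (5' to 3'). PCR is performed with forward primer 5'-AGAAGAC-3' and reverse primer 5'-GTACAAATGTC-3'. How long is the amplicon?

49 bp

Forward primer AGAAGAC is found on the top strand at positions 99–105.
Reverse complement of the reverse primer: GACATTTGTAC. This occurs on the top strand at positions 137–147.
Amplicon spans positions 99–147: 49 bp.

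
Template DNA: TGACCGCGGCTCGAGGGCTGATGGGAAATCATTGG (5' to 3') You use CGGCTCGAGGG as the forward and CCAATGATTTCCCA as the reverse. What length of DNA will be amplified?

Forward primer CGGCTCGAGGG is found on the top strand at positions 7–17.
Taking the reverse complement of CCAATGATTTCCCA gives TGGGAAATCATTGG, found at positions 22–35 on the template; the primer anneals here to the top strand with its 3' end pointing upstream.
Amplicon spans positions 7–35: 29 bp.

29 bp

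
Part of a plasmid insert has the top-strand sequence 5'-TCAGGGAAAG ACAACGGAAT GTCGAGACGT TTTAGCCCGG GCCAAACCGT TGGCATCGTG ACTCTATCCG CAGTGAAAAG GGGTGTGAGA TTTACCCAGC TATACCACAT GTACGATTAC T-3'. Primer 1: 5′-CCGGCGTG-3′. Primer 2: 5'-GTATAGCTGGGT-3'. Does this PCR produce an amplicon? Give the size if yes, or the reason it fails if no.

Primer 1 (CCGGCGTG) does not match the top strand, and its reverse complement CACGCCGG does not match either.
With no annealing site for primer 1, no amplification occurs.

No product — primer 1 has no binding site in the template.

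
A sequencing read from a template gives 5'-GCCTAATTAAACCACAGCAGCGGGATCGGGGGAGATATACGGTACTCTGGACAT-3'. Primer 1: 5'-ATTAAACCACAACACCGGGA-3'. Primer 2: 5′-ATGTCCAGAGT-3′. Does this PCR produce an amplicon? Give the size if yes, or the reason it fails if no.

No product — primer 1 has no binding site in the template.

Primer 1 (ATTAAACCACAACACCGGGA) does not match the top strand, and its reverse complement TCCCGGTGTTGTGGTTTAAT does not match either.
With no annealing site for primer 1, no amplification occurs.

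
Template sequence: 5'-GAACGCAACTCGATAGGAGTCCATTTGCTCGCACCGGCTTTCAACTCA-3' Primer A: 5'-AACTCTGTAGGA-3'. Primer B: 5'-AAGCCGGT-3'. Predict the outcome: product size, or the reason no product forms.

Primer A (AACTCTGTAGGA) does not match the top strand, and its reverse complement TCCTACAGAGTT does not match either.
With no annealing site for primer A, no amplification occurs.

No product — primer A has no binding site in the template.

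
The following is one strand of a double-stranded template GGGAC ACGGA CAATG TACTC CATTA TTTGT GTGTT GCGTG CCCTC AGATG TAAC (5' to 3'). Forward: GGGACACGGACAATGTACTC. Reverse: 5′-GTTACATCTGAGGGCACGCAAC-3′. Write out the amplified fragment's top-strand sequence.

The forward primer matches the template at positions 1–20.
Taking the reverse complement of GTTACATCTGAGGGCACGCAAC gives GTTGCGTGCCCTCAGATGTAAC, found at positions 33–54 on the template; the primer anneals here to the top strand with its 3' end pointing upstream.
The product is the template from position 1 through 54 (54 bp).

5'-GGGACACGGACAATGTACTCCATTATTTGTGTGTTGCGTGCCCTCAGATGTAAC-3'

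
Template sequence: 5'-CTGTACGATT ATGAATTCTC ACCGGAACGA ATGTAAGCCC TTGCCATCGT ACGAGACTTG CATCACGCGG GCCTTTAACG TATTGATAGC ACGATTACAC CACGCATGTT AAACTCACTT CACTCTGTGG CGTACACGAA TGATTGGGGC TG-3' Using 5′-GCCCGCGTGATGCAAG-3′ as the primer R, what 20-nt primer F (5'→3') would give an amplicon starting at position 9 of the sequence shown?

The reverse primer's reverse complement CTTGCATCACGCGGGC matches the template at positions 57–72; the product starts at position 9.
The forward primer is identical to the top strand over positions 9–28: TTATGAATTCTCACCGGAAC.

5'-TTATGAATTCTCACCGGAAC-3'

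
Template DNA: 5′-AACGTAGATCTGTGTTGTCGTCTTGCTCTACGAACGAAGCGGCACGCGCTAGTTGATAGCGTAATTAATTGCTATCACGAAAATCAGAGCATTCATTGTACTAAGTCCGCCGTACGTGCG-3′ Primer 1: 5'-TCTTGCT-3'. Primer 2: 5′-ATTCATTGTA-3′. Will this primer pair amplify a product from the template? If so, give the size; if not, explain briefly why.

Primer 1 (TCTTGCT) matches the top strand at positions 21–27 (3' end points downstream).
Primer 2 (ATTCATTGTA) also matches the top strand directly, at positions 91–100 — its reverse complement TACAATGAAT is not present.
Both primers anneal to the bottom strand with 3' ends pointing the same way, so neither can prime synthesis back toward the other.

No product — both primers anneal to the same strand and extend in the same direction.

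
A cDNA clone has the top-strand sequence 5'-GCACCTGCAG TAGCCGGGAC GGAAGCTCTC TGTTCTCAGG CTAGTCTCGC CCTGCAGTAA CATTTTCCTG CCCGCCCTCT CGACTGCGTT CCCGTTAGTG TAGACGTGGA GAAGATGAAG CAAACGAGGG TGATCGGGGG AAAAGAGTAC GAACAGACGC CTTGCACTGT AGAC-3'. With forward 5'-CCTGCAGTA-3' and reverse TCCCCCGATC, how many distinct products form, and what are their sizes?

Two products: 138 bp, 91 bp

The forward primer CCTGCAGTA matches the top strand at positions 4–12, 51–59.
The reverse primer's reverse complement is GATCGGGGGA, matching at positions 132–141.
Each forward site pairs with the reverse site to give a product ending at position 141: sizes 138, 91 bp.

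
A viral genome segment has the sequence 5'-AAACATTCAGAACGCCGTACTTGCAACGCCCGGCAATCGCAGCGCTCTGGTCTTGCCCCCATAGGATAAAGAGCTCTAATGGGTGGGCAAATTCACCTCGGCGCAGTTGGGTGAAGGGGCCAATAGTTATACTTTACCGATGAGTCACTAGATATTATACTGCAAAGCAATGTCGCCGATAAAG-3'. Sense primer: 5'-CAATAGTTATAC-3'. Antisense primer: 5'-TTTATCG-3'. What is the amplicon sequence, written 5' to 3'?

The forward primer matches the template at positions 121–132.
Reverse complement of the reverse primer: CGATAAA. This occurs on the top strand at positions 177–183.
The product is the template from position 121 through 183 (63 bp).

5'-CAATAGTTATACTTTACCGATGAGTCACTAGATATTATACTGCAAAGCAATGTCGCCGATAAA-3'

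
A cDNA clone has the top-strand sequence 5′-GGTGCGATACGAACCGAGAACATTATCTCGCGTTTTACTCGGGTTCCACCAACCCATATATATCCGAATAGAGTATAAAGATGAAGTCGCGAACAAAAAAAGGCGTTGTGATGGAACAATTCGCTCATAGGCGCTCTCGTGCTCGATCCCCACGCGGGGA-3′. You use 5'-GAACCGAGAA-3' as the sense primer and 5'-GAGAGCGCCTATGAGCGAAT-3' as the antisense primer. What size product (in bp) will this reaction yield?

128 bp

Scanning the template, GAACCGAGAA occurs at positions 11–20; this primer anneals to the bottom strand there with its 3' end pointing downstream.
Taking the reverse complement of GAGAGCGCCTATGAGCGAAT gives ATTCGCTCATAGGCGCTCTC, found at positions 119–138 on the template; the primer anneals here to the top strand with its 3' end pointing upstream.
The product runs from position 11 to position 138, so its length is 138 − 11 + 1 = 128 bp.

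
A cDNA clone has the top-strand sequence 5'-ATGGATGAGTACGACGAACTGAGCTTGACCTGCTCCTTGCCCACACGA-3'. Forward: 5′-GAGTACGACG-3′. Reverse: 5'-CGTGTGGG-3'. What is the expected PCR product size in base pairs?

The forward primer matches the template at positions 7–16.
Taking the reverse complement of CGTGTGGG gives CCCACACG, found at positions 40–47 on the template; the primer anneals here to the top strand with its 3' end pointing upstream.
The product runs from position 7 to position 47, so its length is 47 − 7 + 1 = 41 bp.

41 bp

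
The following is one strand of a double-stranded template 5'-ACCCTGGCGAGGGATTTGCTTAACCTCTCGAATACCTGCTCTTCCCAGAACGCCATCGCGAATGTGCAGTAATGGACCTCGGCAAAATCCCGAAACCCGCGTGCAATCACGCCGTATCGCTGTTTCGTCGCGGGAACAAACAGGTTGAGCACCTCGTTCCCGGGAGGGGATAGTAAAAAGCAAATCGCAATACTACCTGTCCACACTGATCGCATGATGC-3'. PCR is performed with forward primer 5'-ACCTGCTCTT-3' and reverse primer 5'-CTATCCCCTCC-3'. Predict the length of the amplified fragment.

Scanning the template, ACCTGCTCTT occurs at positions 34–43; this primer anneals to the bottom strand there with its 3' end pointing downstream.
Reverse complement of the reverse primer: GGAGGGGATAG. This occurs on the top strand at positions 163–173.
Product length = (reverse-primer end) − (forward-primer start) + 1 = 173 − 34 + 1 = 140 bp.

140 bp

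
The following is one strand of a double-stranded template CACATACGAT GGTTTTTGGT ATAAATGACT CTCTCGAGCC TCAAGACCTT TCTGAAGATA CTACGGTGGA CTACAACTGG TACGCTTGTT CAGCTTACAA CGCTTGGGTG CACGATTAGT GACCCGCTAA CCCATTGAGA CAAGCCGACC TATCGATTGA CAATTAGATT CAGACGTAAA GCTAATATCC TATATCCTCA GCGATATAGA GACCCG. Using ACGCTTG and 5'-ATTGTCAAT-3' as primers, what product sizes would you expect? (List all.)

83 bp, 65 bp

The forward primer ACGCTTG matches the top strand at positions 82–88, 100–106.
The reverse primer's reverse complement is ATTGACAAT, matching at positions 156–164.
Each forward site pairs with the reverse site to give a product ending at position 164: sizes 83, 65 bp.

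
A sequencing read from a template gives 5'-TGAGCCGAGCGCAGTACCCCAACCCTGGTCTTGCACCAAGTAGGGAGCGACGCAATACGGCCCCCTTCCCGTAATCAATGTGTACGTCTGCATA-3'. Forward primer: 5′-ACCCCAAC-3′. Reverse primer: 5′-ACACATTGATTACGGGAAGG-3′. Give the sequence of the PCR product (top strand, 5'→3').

5'-ACCCCAACCCTGGTCTTGCACCAAGTAGGGAGCGACGCAATACGGCCCCCTTCCCGTAATCAATGTGT-3'

Scanning the template, ACCCCAAC occurs at positions 16–23; this primer anneals to the bottom strand there with its 3' end pointing downstream.
The reverse primer's reverse complement is CCTTCCCGTAATCAATGTGT, which matches the template at positions 64–83.
The product is the template from position 16 through 83 (68 bp).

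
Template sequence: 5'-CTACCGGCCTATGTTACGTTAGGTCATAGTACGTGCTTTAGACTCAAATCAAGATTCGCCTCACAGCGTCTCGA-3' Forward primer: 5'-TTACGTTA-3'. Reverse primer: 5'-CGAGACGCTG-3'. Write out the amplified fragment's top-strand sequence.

The forward primer matches the template at positions 14–21.
Taking the reverse complement of CGAGACGCTG gives CAGCGTCTCG, found at positions 64–73 on the template; the primer anneals here to the top strand with its 3' end pointing upstream.
The product is the template from position 14 through 73 (60 bp).

5'-TTACGTTAGGTCATAGTACGTGCTTTAGACTCAAATCAAGATTCGCCTCACAGCGTCTCG-3'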